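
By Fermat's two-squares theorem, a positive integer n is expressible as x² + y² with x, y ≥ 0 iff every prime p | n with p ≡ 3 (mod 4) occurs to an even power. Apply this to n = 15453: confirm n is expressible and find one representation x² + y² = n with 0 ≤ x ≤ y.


Step 1: Factor n = 15453 = 3^2 · 17 · 101.
Step 2: Check the mod-4 condition on each prime factor: 3 ≡ 3 (mod 4), exponent 2 (must be even); 17 ≡ 1 (mod 4), exponent 1; 101 ≡ 1 (mod 4), exponent 1.
All primes ≡ 3 (mod 4) appear to even exponent (or don't appear), so by the two-squares theorem n IS expressible as a sum of two squares.
Step 3: Build a representation. Group n = k² · m with k = 3 and m = 17 · 101 = 1717 (a product of primes ≡ 1 (mod 4)); a representation of m scales to one of n via (k·x)² + (k·y)² = k²(x² + y²). Each prime p ≡ 1 (mod 4) is itself a sum of two squares; find a² by testing p − a² for a perfect square:
  17: 17 − 1² = 16 = 4² ⇒ 17 = 1² + 4².
  101: 101 − 1² = 100 = 10² ⇒ 101 = 1² + 10².
  Combine using the Brahmagupta–Fibonacci identity (a² + b²)(c² + d²) = (ac − bd)² + (ad + bc)² = (ac + bd)² + (ad − bc)²:
  17 · 101 = 1717: from (1² + 4²)(1² + 10²), take (1·1 − 4·10, 1·10 + 4·1) = (1 − 40, 10 + 4) = (-39, 14); dropping signs (only squares matter) gives (39, 14); check 39² + 14² = 1521 + 196 = 1717 ✓.
  Scale by k = 3: (3·39, 3·14) = (117, 42).
Step 4: Order so x ≤ y and verify: 42² + 117² = 1764 + 13689 = 15453 = n. ✓

n = 15453 = 42² + 117² (one valid representation with x ≤ y).


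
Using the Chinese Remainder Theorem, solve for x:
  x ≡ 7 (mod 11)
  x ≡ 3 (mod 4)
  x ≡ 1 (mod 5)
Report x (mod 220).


Moduli 11, 4, 5 are pairwise coprime; by CRT there is a unique solution modulo M = 11 · 4 · 5 = 220.
Solve pairwise, accumulating the modulus:
  Start with x ≡ 7 (mod 11).
  Combine with x ≡ 3 (mod 4): since gcd(11, 4) = 1, we get a unique residue mod 44.
    Write x = 7 + 11·t and substitute into x ≡ 3 (mod 4): 11·t ≡ 3 − 7 = -4 (mod 4).
    Reduce coefficients mod 4: 3·t ≡ 0 (mod 4).
    The inverse of 3 mod 4 is 3 (since 3·3 = 9 = 2·4 + 1), so t ≡ 3·0 = 0 ≡ 0 (mod 4).
    Then x = 7 + 11·0 = 7, valid modulo lcm(11, 4) = 44: x ≡ 7 (mod 44).
  Combine with x ≡ 1 (mod 5): since gcd(44, 5) = 1, we get a unique residue mod 220.
    Write x = 7 + 44·t and substitute into x ≡ 1 (mod 5): 44·t ≡ 1 − 7 = -6 (mod 5).
    Reduce coefficients mod 5: 4·t ≡ 4 (mod 5).
    The inverse of 4 mod 5 is 4 (since 4·4 = 16 = 3·5 + 1), so t ≡ 4·4 = 16 ≡ 1 (mod 5).
    Then x = 7 + 44·1 = 51, valid modulo lcm(44, 5) = 220: x ≡ 51 (mod 220).
Verify: 51 mod 11 = 7 ✓, 51 mod 4 = 3 ✓, 51 mod 5 = 1 ✓.

x ≡ 51 (mod 220).


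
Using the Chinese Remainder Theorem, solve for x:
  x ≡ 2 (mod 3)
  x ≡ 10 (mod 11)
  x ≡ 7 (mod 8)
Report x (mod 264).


Moduli 3, 11, 8 are pairwise coprime; by CRT there is a unique solution modulo M = 3 · 11 · 8 = 264.
Solve pairwise, accumulating the modulus:
  Start with x ≡ 2 (mod 3).
  Combine with x ≡ 10 (mod 11): since gcd(3, 11) = 1, we get a unique residue mod 33.
    Write x = 2 + 3·t and substitute into x ≡ 10 (mod 11): 3·t ≡ 10 − 2 = 8 (mod 11).
    The inverse of 3 mod 11 is 4 (since 3·4 = 12 = 1·11 + 1), so t ≡ 4·8 = 32 ≡ 10 (mod 11).
    Then x = 2 + 3·10 = 32, valid modulo lcm(3, 11) = 33: x ≡ 32 (mod 33).
  Combine with x ≡ 7 (mod 8): since gcd(33, 8) = 1, we get a unique residue mod 264.
    Write x = 32 + 33·t and substitute into x ≡ 7 (mod 8): 33·t ≡ 7 − 32 = -25 (mod 8).
    Reduce coefficients mod 8: 1·t ≡ 7 (mod 8).
    So t ≡ 7 (mod 8).
    Then x = 32 + 33·7 = 263, valid modulo lcm(33, 8) = 264: x ≡ 263 (mod 264).
Verify: 263 mod 3 = 2 ✓, 263 mod 11 = 10 ✓, 263 mod 8 = 7 ✓.

x ≡ 263 (mod 264).


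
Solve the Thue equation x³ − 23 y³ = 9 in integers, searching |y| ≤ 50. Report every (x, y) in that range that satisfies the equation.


The equation is x³ - 23y³ = 9. For fixed y, x³ = 23·y³ + 9, so a solution requires the RHS to be a perfect cube.
Strategy: iterate y from -50 to 50, compute RHS = 23·y³ + 9, and check whether it is a (positive or negative) perfect cube.
Check small values of y:
  y = 0: RHS = 9 is not a perfect cube.
  y = 1: RHS = 32 is not a perfect cube.
  y = -1: RHS = -14 is not a perfect cube.
  y = 2: RHS = 193 is not a perfect cube.
  y = -2: RHS = -175 is not a perfect cube.
  y = 3: RHS = 630 is not a perfect cube.
  y = -3: RHS = -612 is not a perfect cube.
Continuing the search up to |y| = 50 finds no solutions either.
No (x, y) in the scanned range satisfies the equation.

No integer solutions with |y| ≤ 50.


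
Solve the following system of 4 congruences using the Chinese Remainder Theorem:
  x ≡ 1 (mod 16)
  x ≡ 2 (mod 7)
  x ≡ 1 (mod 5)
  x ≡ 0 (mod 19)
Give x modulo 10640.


Product of moduli M = 16 · 7 · 5 · 19 = 10640.
Merge one congruence at a time:
  Start: x ≡ 1 (mod 16).
  Combine with x ≡ 2 (mod 7); new modulus lcm = 112.
    Write x = 1 + 16·t and substitute into x ≡ 2 (mod 7): 16·t ≡ 2 − 1 = 1 (mod 7).
    Reduce coefficients mod 7: 2·t ≡ 1 (mod 7).
    The inverse of 2 mod 7 is 4 (since 2·4 = 8 = 1·7 + 1), so t ≡ 4·1 = 4 ≡ 4 (mod 7).
    Then x = 1 + 16·4 = 65, valid modulo lcm(16, 7) = 112: x ≡ 65 (mod 112).
  Combine with x ≡ 1 (mod 5); new modulus lcm = 560.
    Write x = 65 + 112·t and substitute into x ≡ 1 (mod 5): 112·t ≡ 1 − 65 = -64 (mod 5).
    Reduce coefficients mod 5: 2·t ≡ 1 (mod 5).
    The inverse of 2 mod 5 is 3 (since 2·3 = 6 = 1·5 + 1), so t ≡ 3·1 = 3 ≡ 3 (mod 5).
    Then x = 65 + 112·3 = 401, valid modulo lcm(112, 5) = 560: x ≡ 401 (mod 560).
  Combine with x ≡ 0 (mod 19); new modulus lcm = 10640.
    Write x = 401 + 560·t and substitute into x ≡ 0 (mod 19): 560·t ≡ 0 − 401 = -401 (mod 19).
    Reduce coefficients mod 19: 9·t ≡ 17 (mod 19).
    The inverse of 9 mod 19 is 17 (since 9·17 = 153 = 8·19 + 1), so t ≡ 17·17 = 289 ≡ 4 (mod 19).
    Then x = 401 + 560·4 = 2641, valid modulo lcm(560, 19) = 10640: x ≡ 2641 (mod 10640).
Verify against each original: 2641 mod 16 = 1, 2641 mod 7 = 2, 2641 mod 5 = 1, 2641 mod 19 = 0.

x ≡ 2641 (mod 10640).


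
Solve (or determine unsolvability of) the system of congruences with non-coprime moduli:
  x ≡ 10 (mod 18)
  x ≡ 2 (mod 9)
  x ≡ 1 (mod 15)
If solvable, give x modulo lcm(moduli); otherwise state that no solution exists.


Moduli 18, 9, 15 are not pairwise coprime, so CRT works modulo lcm(m_i) when all pairwise compatibility conditions hold.
Pairwise compatibility: gcd(m_i, m_j) must divide a_i - a_j for every pair.
Merge one congruence at a time:
  Start: x ≡ 10 (mod 18).
  Combine with x ≡ 2 (mod 9): gcd(18, 9) = 9, and 2 - 10 = -8 is NOT divisible by 9.
    ⇒ system is inconsistent (no integer solution).

No solution (the system is inconsistent).


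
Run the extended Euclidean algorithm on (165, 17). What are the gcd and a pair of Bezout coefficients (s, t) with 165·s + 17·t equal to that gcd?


Euclidean algorithm on (165, 17) — divide until remainder is 0:
  165 = 9 · 17 + 12
  17 = 1 · 12 + 5
  12 = 2 · 5 + 2
  5 = 2 · 2 + 1
  2 = 2 · 1 + 0
gcd(165, 17) = 1.
Track Bezout coefficients alongside the remainders: start with r₀ = 165 = a·1 + b·0 (s = 1, t = 0) and r₁ = 17 = a·0 + b·1 (s = 0, t = 1); each new remainder r_{k+1} = r_{k-1} − q_k·r_k inherits s_{k+1} = s_{k-1} − q_k·s_k, t_{k+1} = t_{k-1} − q_k·t_k, so r_k = a·s_k + b·t_k at every step:
  q = 9: r = 12, s = 1 − 9·0 = 1, t = 0 − 9·1 = -9  (check: 165·1 + 17·(-9) = 12)
  q = 1: r = 5, s = 0 − 1·1 = -1, t = 1 − 1·(-9) = 10  (check: 165·(-1) + 17·10 = 5)
  q = 2: r = 2, s = 1 − 2·(-1) = 3, t = -9 − 2·10 = -29  (check: 165·3 + 17·(-29) = 2)
  q = 2: r = 1, s = -1 − 2·3 = -7, t = 10 − 2·(-29) = 68  (check: 165·(-7) + 17·68 = 1)
The row with r = 1 (the gcd) gives the Bezout coefficients s = -7, t = 68.
Result: 165 · (-7) + 17 · (68) = 1.

gcd(165, 17) = 1; s = -7, t = 68 (check: 165·(-7) + 17·68 = 1).


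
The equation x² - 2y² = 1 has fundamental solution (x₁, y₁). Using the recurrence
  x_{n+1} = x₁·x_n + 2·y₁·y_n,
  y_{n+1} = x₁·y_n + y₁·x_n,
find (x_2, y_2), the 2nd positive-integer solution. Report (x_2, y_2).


Step 1: Find the fundamental solution (x₁, y₁) of x² - 2y² = 1.
  Expand √2 as a continued fraction. a₀ = ⌊√2⌋ = 1; iterate m_{k+1} = d_k·a_k − m_k, d_{k+1} = (2 − m_{k+1}²)/d_k, a_{k+1} = ⌊(a₀ + m_{k+1})/d_{k+1}⌋ (starting m₀ = 0, d₀ = 1), with convergents p_k = a_k·p_{k-1} + p_{k-2}, q_k = a_k·q_{k-1} + q_{k-2} (p₋₁ = 1, q₋₁ = 0):
  k = 0: a₀ = 1; p₀/q₀ = 1/1; p₀² − 2·q₀² = 1 − 2 = -1.
  k = 1: m = 1, d = 1, a = ⌊(1 + 1)/1⌋ = 2; p/q = (2·1 + 1)/(2·1 + 0) = 3/2; p² − 2·q² = 9 − 8 = 1.
  The first convergent with p² − 2·q² = 1 gives the fundamental solution (x₁, y₁) = (3, 2).
Step 2: Apply the recurrence (x_{n+1}, y_{n+1}) = (x₁x_n + 2y₁y_n, x₁y_n + y₁x_n) repeatedly.
  From (x_1, y_1) = (3, 2): x_2 = 3·3 + 2·2·2 = 17; y_2 = 3·2 + 2·3 = 12.
Step 3: Verify x_2² - 2·y_2² = 289 - 288 = 1 (should be 1). ✓

(x_1, y_1) = (3, 2); (x_2, y_2) = (17, 12).


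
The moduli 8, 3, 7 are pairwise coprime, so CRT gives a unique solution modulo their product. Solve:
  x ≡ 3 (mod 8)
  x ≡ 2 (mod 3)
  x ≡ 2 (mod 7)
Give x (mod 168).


Moduli 8, 3, 7 are pairwise coprime; by CRT there is a unique solution modulo M = 8 · 3 · 7 = 168.
Solve pairwise, accumulating the modulus:
  Start with x ≡ 3 (mod 8).
  Combine with x ≡ 2 (mod 3): since gcd(8, 3) = 1, we get a unique residue mod 24.
    Write x = 3 + 8·t and substitute into x ≡ 2 (mod 3): 8·t ≡ 2 − 3 = -1 (mod 3).
    Reduce coefficients mod 3: 2·t ≡ 2 (mod 3).
    The inverse of 2 mod 3 is 2 (since 2·2 = 4 = 1·3 + 1), so t ≡ 2·2 = 4 ≡ 1 (mod 3).
    Then x = 3 + 8·1 = 11, valid modulo lcm(8, 3) = 24: x ≡ 11 (mod 24).
  Combine with x ≡ 2 (mod 7): since gcd(24, 7) = 1, we get a unique residue mod 168.
    Write x = 11 + 24·t and substitute into x ≡ 2 (mod 7): 24·t ≡ 2 − 11 = -9 (mod 7).
    Reduce coefficients mod 7: 3·t ≡ 5 (mod 7).
    The inverse of 3 mod 7 is 5 (since 3·5 = 15 = 2·7 + 1), so t ≡ 5·5 = 25 ≡ 4 (mod 7).
    Then x = 11 + 24·4 = 107, valid modulo lcm(24, 7) = 168: x ≡ 107 (mod 168).
Verify: 107 mod 8 = 3 ✓, 107 mod 3 = 2 ✓, 107 mod 7 = 2 ✓.

x ≡ 107 (mod 168).


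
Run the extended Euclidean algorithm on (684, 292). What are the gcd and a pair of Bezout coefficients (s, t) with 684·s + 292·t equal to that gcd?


Euclidean algorithm on (684, 292) — divide until remainder is 0:
  684 = 2 · 292 + 100
  292 = 2 · 100 + 92
  100 = 1 · 92 + 8
  92 = 11 · 8 + 4
  8 = 2 · 4 + 0
gcd(684, 292) = 4.
Track Bezout coefficients alongside the remainders: start with r₀ = 684 = a·1 + b·0 (s = 1, t = 0) and r₁ = 292 = a·0 + b·1 (s = 0, t = 1); each new remainder r_{k+1} = r_{k-1} − q_k·r_k inherits s_{k+1} = s_{k-1} − q_k·s_k, t_{k+1} = t_{k-1} − q_k·t_k, so r_k = a·s_k + b·t_k at every step:
  q = 2: r = 100, s = 1 − 2·0 = 1, t = 0 − 2·1 = -2  (check: 684·1 + 292·(-2) = 100)
  q = 2: r = 92, s = 0 − 2·1 = -2, t = 1 − 2·(-2) = 5  (check: 684·(-2) + 292·5 = 92)
  q = 1: r = 8, s = 1 − 1·(-2) = 3, t = -2 − 1·5 = -7  (check: 684·3 + 292·(-7) = 8)
  q = 11: r = 4, s = -2 − 11·3 = -35, t = 5 − 11·(-7) = 82  (check: 684·(-35) + 292·82 = 4)
The row with r = 4 (the gcd) gives the Bezout coefficients s = -35, t = 82.
Result: 684 · (-35) + 292 · (82) = 4.

gcd(684, 292) = 4; s = -35, t = 82 (check: 684·(-35) + 292·82 = 4).


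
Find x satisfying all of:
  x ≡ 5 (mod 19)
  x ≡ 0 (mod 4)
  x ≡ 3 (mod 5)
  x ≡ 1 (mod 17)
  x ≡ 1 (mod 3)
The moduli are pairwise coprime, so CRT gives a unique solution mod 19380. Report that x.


Product of moduli M = 19 · 4 · 5 · 17 · 3 = 19380.
Merge one congruence at a time:
  Start: x ≡ 5 (mod 19).
  Combine with x ≡ 0 (mod 4); new modulus lcm = 76.
    Write x = 5 + 19·t and substitute into x ≡ 0 (mod 4): 19·t ≡ 0 − 5 = -5 (mod 4).
    Reduce coefficients mod 4: 3·t ≡ 3 (mod 4).
    The inverse of 3 mod 4 is 3 (since 3·3 = 9 = 2·4 + 1), so t ≡ 3·3 = 9 ≡ 1 (mod 4).
    Then x = 5 + 19·1 = 24, valid modulo lcm(19, 4) = 76: x ≡ 24 (mod 76).
  Combine with x ≡ 3 (mod 5); new modulus lcm = 380.
    Write x = 24 + 76·t and substitute into x ≡ 3 (mod 5): 76·t ≡ 3 − 24 = -21 (mod 5).
    Reduce coefficients mod 5: 1·t ≡ 4 (mod 5).
    So t ≡ 4 (mod 5).
    Then x = 24 + 76·4 = 328, valid modulo lcm(76, 5) = 380: x ≡ 328 (mod 380).
  Combine with x ≡ 1 (mod 17); new modulus lcm = 6460.
    Write x = 328 + 380·t and substitute into x ≡ 1 (mod 17): 380·t ≡ 1 − 328 = -327 (mod 17).
    Reduce coefficients mod 17: 6·t ≡ 13 (mod 17).
    The inverse of 6 mod 17 is 3 (since 6·3 = 18 = 1·17 + 1), so t ≡ 3·13 = 39 ≡ 5 (mod 17).
    Then x = 328 + 380·5 = 2228, valid modulo lcm(380, 17) = 6460: x ≡ 2228 (mod 6460).
  Combine with x ≡ 1 (mod 3); new modulus lcm = 19380.
    Write x = 2228 + 6460·t and substitute into x ≡ 1 (mod 3): 6460·t ≡ 1 − 2228 = -2227 (mod 3).
    Reduce coefficients mod 3: 1·t ≡ 2 (mod 3).
    So t ≡ 2 (mod 3).
    Then x = 2228 + 6460·2 = 15148, valid modulo lcm(6460, 3) = 19380: x ≡ 15148 (mod 19380).
Verify against each original: 15148 mod 19 = 5, 15148 mod 4 = 0, 15148 mod 5 = 3, 15148 mod 17 = 1, 15148 mod 3 = 1.

x ≡ 15148 (mod 19380).


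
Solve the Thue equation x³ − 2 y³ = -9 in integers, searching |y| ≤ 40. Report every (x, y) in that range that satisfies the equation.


The equation is x³ - 2y³ = -9. For fixed y, x³ = 2·y³ − 9, so a solution requires the RHS to be a perfect cube.
Strategy: iterate y from -40 to 40, compute RHS = 2·y³ − 9, and check whether it is a (positive or negative) perfect cube.
Check small values of y:
  y = 0: RHS = -9 is not a perfect cube.
  y = 1: RHS = -7 is not a perfect cube.
  y = -1: RHS = -11 is not a perfect cube.
  y = 2: RHS = 7 is not a perfect cube.
  y = -2: RHS = -25 is not a perfect cube.
  y = 3: RHS = 45 is not a perfect cube.
  y = -3: RHS = -63 is not a perfect cube.
Continuing the search up to |y| = 40 finds no solutions either.
No (x, y) in the scanned range satisfies the equation.

No integer solutions with |y| ≤ 40.


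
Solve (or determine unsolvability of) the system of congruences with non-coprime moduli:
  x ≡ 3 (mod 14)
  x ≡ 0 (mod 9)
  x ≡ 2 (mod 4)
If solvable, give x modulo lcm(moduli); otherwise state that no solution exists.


Moduli 14, 9, 4 are not pairwise coprime, so CRT works modulo lcm(m_i) when all pairwise compatibility conditions hold.
Pairwise compatibility: gcd(m_i, m_j) must divide a_i - a_j for every pair.
Merge one congruence at a time:
  Start: x ≡ 3 (mod 14).
  Combine with x ≡ 0 (mod 9): gcd(14, 9) = 1; 0 - 3 = -3, which IS divisible by 1, so compatible.
    Write x = 3 + 14·t and substitute into x ≡ 0 (mod 9): 14·t ≡ 0 − 3 = -3 (mod 9).
    Reduce coefficients mod 9: 5·t ≡ 6 (mod 9).
    The inverse of 5 mod 9 is 2 (since 5·2 = 10 = 1·9 + 1), so t ≡ 2·6 = 12 ≡ 3 (mod 9).
    Then x = 3 + 14·3 = 45, valid modulo lcm(14, 9) = 126: x ≡ 45 (mod 126).
  Combine with x ≡ 2 (mod 4): gcd(126, 4) = 2, and 2 - 45 = -43 is NOT divisible by 2.
    ⇒ system is inconsistent (no integer solution).

No solution (the system is inconsistent).


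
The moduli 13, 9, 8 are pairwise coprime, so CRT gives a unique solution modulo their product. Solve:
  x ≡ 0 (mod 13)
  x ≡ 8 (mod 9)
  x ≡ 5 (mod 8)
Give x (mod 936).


Moduli 13, 9, 8 are pairwise coprime; by CRT there is a unique solution modulo M = 13 · 9 · 8 = 936.
Solve pairwise, accumulating the modulus:
  Start with x ≡ 0 (mod 13).
  Combine with x ≡ 8 (mod 9): since gcd(13, 9) = 1, we get a unique residue mod 117.
    Write x = 0 + 13·t and substitute into x ≡ 8 (mod 9): 13·t ≡ 8 − 0 = 8 (mod 9).
    Reduce coefficients mod 9: 4·t ≡ 8 (mod 9).
    The inverse of 4 mod 9 is 7 (since 4·7 = 28 = 3·9 + 1), so t ≡ 7·8 = 56 ≡ 2 (mod 9).
    Then x = 0 + 13·2 = 26, valid modulo lcm(13, 9) = 117: x ≡ 26 (mod 117).
  Combine with x ≡ 5 (mod 8): since gcd(117, 8) = 1, we get a unique residue mod 936.
    Write x = 26 + 117·t and substitute into x ≡ 5 (mod 8): 117·t ≡ 5 − 26 = -21 (mod 8).
    Reduce coefficients mod 8: 5·t ≡ 3 (mod 8).
    The inverse of 5 mod 8 is 5 (since 5·5 = 25 = 3·8 + 1), so t ≡ 5·3 = 15 ≡ 7 (mod 8).
    Then x = 26 + 117·7 = 845, valid modulo lcm(117, 8) = 936: x ≡ 845 (mod 936).
Verify: 845 mod 13 = 0 ✓, 845 mod 9 = 8 ✓, 845 mod 8 = 5 ✓.

x ≡ 845 (mod 936).


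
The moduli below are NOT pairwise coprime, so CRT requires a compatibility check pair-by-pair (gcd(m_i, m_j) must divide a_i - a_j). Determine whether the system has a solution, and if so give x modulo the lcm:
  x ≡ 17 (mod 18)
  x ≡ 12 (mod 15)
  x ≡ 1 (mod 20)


Moduli 18, 15, 20 are not pairwise coprime, so CRT works modulo lcm(m_i) when all pairwise compatibility conditions hold.
Pairwise compatibility: gcd(m_i, m_j) must divide a_i - a_j for every pair.
Merge one congruence at a time:
  Start: x ≡ 17 (mod 18).
  Combine with x ≡ 12 (mod 15): gcd(18, 15) = 3, and 12 - 17 = -5 is NOT divisible by 3.
    ⇒ system is inconsistent (no integer solution).

No solution (the system is inconsistent).


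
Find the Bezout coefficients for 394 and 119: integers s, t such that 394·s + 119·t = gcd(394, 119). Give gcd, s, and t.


Euclidean algorithm on (394, 119) — divide until remainder is 0:
  394 = 3 · 119 + 37
  119 = 3 · 37 + 8
  37 = 4 · 8 + 5
  8 = 1 · 5 + 3
  5 = 1 · 3 + 2
  3 = 1 · 2 + 1
  2 = 2 · 1 + 0
gcd(394, 119) = 1.
Track Bezout coefficients alongside the remainders: start with r₀ = 394 = a·1 + b·0 (s = 1, t = 0) and r₁ = 119 = a·0 + b·1 (s = 0, t = 1); each new remainder r_{k+1} = r_{k-1} − q_k·r_k inherits s_{k+1} = s_{k-1} − q_k·s_k, t_{k+1} = t_{k-1} − q_k·t_k, so r_k = a·s_k + b·t_k at every step:
  q = 3: r = 37, s = 1 − 3·0 = 1, t = 0 − 3·1 = -3  (check: 394·1 + 119·(-3) = 37)
  q = 3: r = 8, s = 0 − 3·1 = -3, t = 1 − 3·(-3) = 10  (check: 394·(-3) + 119·10 = 8)
  q = 4: r = 5, s = 1 − 4·(-3) = 13, t = -3 − 4·10 = -43  (check: 394·13 + 119·(-43) = 5)
  q = 1: r = 3, s = -3 − 1·13 = -16, t = 10 − 1·(-43) = 53  (check: 394·(-16) + 119·53 = 3)
  q = 1: r = 2, s = 13 − 1·(-16) = 29, t = -43 − 1·53 = -96  (check: 394·29 + 119·(-96) = 2)
  q = 1: r = 1, s = -16 − 1·29 = -45, t = 53 − 1·(-96) = 149  (check: 394·(-45) + 119·149 = 1)
The row with r = 1 (the gcd) gives the Bezout coefficients s = -45, t = 149.
Result: 394 · (-45) + 119 · (149) = 1.

gcd(394, 119) = 1; s = -45, t = 149 (check: 394·(-45) + 119·149 = 1).


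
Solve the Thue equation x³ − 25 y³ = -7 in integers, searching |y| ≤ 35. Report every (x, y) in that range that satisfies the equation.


The equation is x³ - 25y³ = -7. For fixed y, x³ = 25·y³ − 7, so a solution requires the RHS to be a perfect cube.
Strategy: iterate y from -35 to 35, compute RHS = 25·y³ − 7, and check whether it is a (positive or negative) perfect cube.
Check small values of y:
  y = 0: RHS = -7 is not a perfect cube.
  y = 1: RHS = 18 is not a perfect cube.
  y = -1: RHS = -32 is not a perfect cube.
  y = 2: RHS = 193 is not a perfect cube.
  y = -2: RHS = -207 is not a perfect cube.
  y = 3: RHS = 668 is not a perfect cube.
  y = -3: RHS = -682 is not a perfect cube.
Continuing the search up to |y| = 35 finds no solutions either.
No (x, y) in the scanned range satisfies the equation.

No integer solutions with |y| ≤ 35.


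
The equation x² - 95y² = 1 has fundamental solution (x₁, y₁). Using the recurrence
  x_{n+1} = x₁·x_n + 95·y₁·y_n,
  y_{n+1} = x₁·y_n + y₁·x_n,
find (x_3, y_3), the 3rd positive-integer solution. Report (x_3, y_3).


Step 1: Find the fundamental solution (x₁, y₁) of x² - 95y² = 1.
  Expand √95 as a continued fraction. a₀ = ⌊√95⌋ = 9; iterate m_{k+1} = d_k·a_k − m_k, d_{k+1} = (95 − m_{k+1}²)/d_k, a_{k+1} = ⌊(a₀ + m_{k+1})/d_{k+1}⌋ (starting m₀ = 0, d₀ = 1), with convergents p_k = a_k·p_{k-1} + p_{k-2}, q_k = a_k·q_{k-1} + q_{k-2} (p₋₁ = 1, q₋₁ = 0):
  k = 0: a₀ = 9; p₀/q₀ = 9/1; p₀² − 95·q₀² = 81 − 95 = -14.
  k = 1: m = 9, d = 14, a = ⌊(9 + 9)/14⌋ = 1; p/q = (1·9 + 1)/(1·1 + 0) = 10/1; p² − 95·q² = 100 − 95 = 5.
  k = 2: m = 5, d = 5, a = ⌊(9 + 5)/5⌋ = 2; p/q = (2·10 + 9)/(2·1 + 1) = 29/3; p² − 95·q² = 841 − 855 = -14.
  k = 3: m = 5, d = 14, a = ⌊(9 + 5)/14⌋ = 1; p/q = (1·29 + 10)/(1·3 + 1) = 39/4; p² − 95·q² = 1521 − 1520 = 1.
  The first convergent with p² − 95·q² = 1 gives the fundamental solution (x₁, y₁) = (39, 4).
Step 2: Apply the recurrence (x_{n+1}, y_{n+1}) = (x₁x_n + 95y₁y_n, x₁y_n + y₁x_n) repeatedly.
  From (x_1, y_1) = (39, 4): x_2 = 39·39 + 95·4·4 = 3041; y_2 = 39·4 + 4·39 = 312.
  From (x_2, y_2) = (3041, 312): x_3 = 39·3041 + 95·4·312 = 237159; y_3 = 39·312 + 4·3041 = 24332.
Step 3: Verify x_3² - 95·y_3² = 56244391281 - 56244391280 = 1 (should be 1). ✓

(x_1, y_1) = (39, 4); (x_3, y_3) = (237159, 24332).


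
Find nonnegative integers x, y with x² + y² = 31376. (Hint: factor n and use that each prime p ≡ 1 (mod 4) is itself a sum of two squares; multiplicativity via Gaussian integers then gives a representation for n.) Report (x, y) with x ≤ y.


Step 1: Factor n = 31376 = 2^4 · 37 · 53.
Step 2: Check the mod-4 condition on each prime factor: 2 = 2 (special); 37 ≡ 1 (mod 4), exponent 1; 53 ≡ 1 (mod 4), exponent 1.
All primes ≡ 3 (mod 4) appear to even exponent (or don't appear), so by the two-squares theorem n IS expressible as a sum of two squares.
Step 3: Build a representation. Group n = k² · m with k = 4 and m = 37 · 53 = 1961 (a product of primes ≡ 1 (mod 4)); a representation of m scales to one of n via (k·x)² + (k·y)² = k²(x² + y²). Each prime p ≡ 1 (mod 4) is itself a sum of two squares; find a² by testing p − a² for a perfect square:
  37: 37 − 1² = 36 = 6² ⇒ 37 = 1² + 6².
  53: 53 − 1² = 52, 53 − 2² = 49 = 7² ⇒ 53 = 2² + 7².
  Combine using the Brahmagupta–Fibonacci identity (a² + b²)(c² + d²) = (ac − bd)² + (ad + bc)² = (ac + bd)² + (ad − bc)²:
  37 · 53 = 1961: from (1² + 6²)(2² + 7²), take (1·2 − 6·7, 1·7 + 6·2) = (2 − 42, 7 + 12) = (-40, 19); dropping signs (only squares matter) gives (40, 19); check 40² + 19² = 1600 + 361 = 1961 ✓.
  Scale by k = 4: (4·40, 4·19) = (160, 76).
Step 4: Order so x ≤ y and verify: 76² + 160² = 5776 + 25600 = 31376 = n. ✓

n = 31376 = 76² + 160² (one valid representation with x ≤ y).


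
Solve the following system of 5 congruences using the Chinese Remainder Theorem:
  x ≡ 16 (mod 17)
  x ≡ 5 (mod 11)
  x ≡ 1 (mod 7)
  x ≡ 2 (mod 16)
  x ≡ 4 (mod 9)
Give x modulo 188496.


Product of moduli M = 17 · 11 · 7 · 16 · 9 = 188496.
Merge one congruence at a time:
  Start: x ≡ 16 (mod 17).
  Combine with x ≡ 5 (mod 11); new modulus lcm = 187.
    Write x = 16 + 17·t and substitute into x ≡ 5 (mod 11): 17·t ≡ 5 − 16 = -11 (mod 11).
    Reduce coefficients mod 11: 6·t ≡ 0 (mod 11).
    The inverse of 6 mod 11 is 2 (since 6·2 = 12 = 1·11 + 1), so t ≡ 2·0 = 0 ≡ 0 (mod 11).
    Then x = 16 + 17·0 = 16, valid modulo lcm(17, 11) = 187: x ≡ 16 (mod 187).
  Combine with x ≡ 1 (mod 7); new modulus lcm = 1309.
    Write x = 16 + 187·t and substitute into x ≡ 1 (mod 7): 187·t ≡ 1 − 16 = -15 (mod 7).
    Reduce coefficients mod 7: 5·t ≡ 6 (mod 7).
    The inverse of 5 mod 7 is 3 (since 5·3 = 15 = 2·7 + 1), so t ≡ 3·6 = 18 ≡ 4 (mod 7).
    Then x = 16 + 187·4 = 764, valid modulo lcm(187, 7) = 1309: x ≡ 764 (mod 1309).
  Combine with x ≡ 2 (mod 16); new modulus lcm = 20944.
    Write x = 764 + 1309·t and substitute into x ≡ 2 (mod 16): 1309·t ≡ 2 − 764 = -762 (mod 16).
    Reduce coefficients mod 16: 13·t ≡ 6 (mod 16).
    The inverse of 13 mod 16 is 5 (since 13·5 = 65 = 4·16 + 1), so t ≡ 5·6 = 30 ≡ 14 (mod 16).
    Then x = 764 + 1309·14 = 19090, valid modulo lcm(1309, 16) = 20944: x ≡ 19090 (mod 20944).
  Combine with x ≡ 4 (mod 9); new modulus lcm = 188496.
    Write x = 19090 + 20944·t and substitute into x ≡ 4 (mod 9): 20944·t ≡ 4 − 19090 = -19086 (mod 9).
    Reduce coefficients mod 9: 1·t ≡ 3 (mod 9).
    So t ≡ 3 (mod 9).
    Then x = 19090 + 20944·3 = 81922, valid modulo lcm(20944, 9) = 188496: x ≡ 81922 (mod 188496).
Verify against each original: 81922 mod 17 = 16, 81922 mod 11 = 5, 81922 mod 7 = 1, 81922 mod 16 = 2, 81922 mod 9 = 4.

x ≡ 81922 (mod 188496).


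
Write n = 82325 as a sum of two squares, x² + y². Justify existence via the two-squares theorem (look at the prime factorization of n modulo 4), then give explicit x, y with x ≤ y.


Step 1: Factor n = 82325 = 5^2 · 37 · 89.
Step 2: Check the mod-4 condition on each prime factor: 5 ≡ 1 (mod 4), exponent 2; 37 ≡ 1 (mod 4), exponent 1; 89 ≡ 1 (mod 4), exponent 1.
All primes ≡ 3 (mod 4) appear to even exponent (or don't appear), so by the two-squares theorem n IS expressible as a sum of two squares.
Step 3: Build a representation. Group n = k² · m with k = 5 and m = 37 · 89 = 3293 (a product of primes ≡ 1 (mod 4)); a representation of m scales to one of n via (k·x)² + (k·y)² = k²(x² + y²). Each prime p ≡ 1 (mod 4) is itself a sum of two squares; find a² by testing p − a² for a perfect square:
  37: 37 − 1² = 36 = 6² ⇒ 37 = 1² + 6².
  89: 89 − 1² = 88, 89 − 2² = 85, 89 − 3² = 80, 89 − 4² = 73, 89 − 5² = 64 = 8² ⇒ 89 = 5² + 8².
  Combine using the Brahmagupta–Fibonacci identity (a² + b²)(c² + d²) = (ac − bd)² + (ad + bc)² = (ac + bd)² + (ad − bc)²:
  37 · 89 = 3293: from (1² + 6²)(5² + 8²), take (1·5 − 6·8, 1·8 + 6·5) = (5 − 48, 8 + 30) = (-43, 38); dropping signs (only squares matter) gives (43, 38); check 43² + 38² = 1849 + 1444 = 3293 ✓.
  Scale by k = 5: (5·43, 5·38) = (215, 190).
Step 4: Order so x ≤ y and verify: 190² + 215² = 36100 + 46225 = 82325 = n. ✓

n = 82325 = 190² + 215² (one valid representation with x ≤ y).


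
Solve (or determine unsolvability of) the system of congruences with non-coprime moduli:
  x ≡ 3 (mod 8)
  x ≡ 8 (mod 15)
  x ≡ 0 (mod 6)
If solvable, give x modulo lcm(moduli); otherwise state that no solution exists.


Moduli 8, 15, 6 are not pairwise coprime, so CRT works modulo lcm(m_i) when all pairwise compatibility conditions hold.
Pairwise compatibility: gcd(m_i, m_j) must divide a_i - a_j for every pair.
Merge one congruence at a time:
  Start: x ≡ 3 (mod 8).
  Combine with x ≡ 8 (mod 15): gcd(8, 15) = 1; 8 - 3 = 5, which IS divisible by 1, so compatible.
    Write x = 3 + 8·t and substitute into x ≡ 8 (mod 15): 8·t ≡ 8 − 3 = 5 (mod 15).
    The inverse of 8 mod 15 is 2 (since 8·2 = 16 = 1·15 + 1), so t ≡ 2·5 = 10 ≡ 10 (mod 15).
    Then x = 3 + 8·10 = 83, valid modulo lcm(8, 15) = 120: x ≡ 83 (mod 120).
  Combine with x ≡ 0 (mod 6): gcd(120, 6) = 6, and 0 - 83 = -83 is NOT divisible by 6.
    ⇒ system is inconsistent (no integer solution).

No solution (the system is inconsistent).


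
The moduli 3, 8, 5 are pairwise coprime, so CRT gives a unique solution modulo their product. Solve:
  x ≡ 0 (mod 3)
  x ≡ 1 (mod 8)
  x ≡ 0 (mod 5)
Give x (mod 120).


Moduli 3, 8, 5 are pairwise coprime; by CRT there is a unique solution modulo M = 3 · 8 · 5 = 120.
Solve pairwise, accumulating the modulus:
  Start with x ≡ 0 (mod 3).
  Combine with x ≡ 1 (mod 8): since gcd(3, 8) = 1, we get a unique residue mod 24.
    Write x = 0 + 3·t and substitute into x ≡ 1 (mod 8): 3·t ≡ 1 − 0 = 1 (mod 8).
    The inverse of 3 mod 8 is 3 (since 3·3 = 9 = 1·8 + 1), so t ≡ 3·1 = 3 ≡ 3 (mod 8).
    Then x = 0 + 3·3 = 9, valid modulo lcm(3, 8) = 24: x ≡ 9 (mod 24).
  Combine with x ≡ 0 (mod 5): since gcd(24, 5) = 1, we get a unique residue mod 120.
    Write x = 9 + 24·t and substitute into x ≡ 0 (mod 5): 24·t ≡ 0 − 9 = -9 (mod 5).
    Reduce coefficients mod 5: 4·t ≡ 1 (mod 5).
    The inverse of 4 mod 5 is 4 (since 4·4 = 16 = 3·5 + 1), so t ≡ 4·1 = 4 ≡ 4 (mod 5).
    Then x = 9 + 24·4 = 105, valid modulo lcm(24, 5) = 120: x ≡ 105 (mod 120).
Verify: 105 mod 3 = 0 ✓, 105 mod 8 = 1 ✓, 105 mod 5 = 0 ✓.

x ≡ 105 (mod 120).


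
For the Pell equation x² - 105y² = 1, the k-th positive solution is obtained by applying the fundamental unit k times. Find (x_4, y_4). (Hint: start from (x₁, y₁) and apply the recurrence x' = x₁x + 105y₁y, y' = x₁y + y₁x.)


Step 1: Find the fundamental solution (x₁, y₁) of x² - 105y² = 1.
  Expand √105 as a continued fraction. a₀ = ⌊√105⌋ = 10; iterate m_{k+1} = d_k·a_k − m_k, d_{k+1} = (105 − m_{k+1}²)/d_k, a_{k+1} = ⌊(a₀ + m_{k+1})/d_{k+1}⌋ (starting m₀ = 0, d₀ = 1), with convergents p_k = a_k·p_{k-1} + p_{k-2}, q_k = a_k·q_{k-1} + q_{k-2} (p₋₁ = 1, q₋₁ = 0):
  k = 0: a₀ = 10; p₀/q₀ = 10/1; p₀² − 105·q₀² = 100 − 105 = -5.
  k = 1: m = 10, d = 5, a = ⌊(10 + 10)/5⌋ = 4; p/q = (4·10 + 1)/(4·1 + 0) = 41/4; p² − 105·q² = 1681 − 1680 = 1.
  The first convergent with p² − 105·q² = 1 gives the fundamental solution (x₁, y₁) = (41, 4).
Step 2: Apply the recurrence (x_{n+1}, y_{n+1}) = (x₁x_n + 105y₁y_n, x₁y_n + y₁x_n) repeatedly.
  From (x_1, y_1) = (41, 4): x_2 = 41·41 + 105·4·4 = 3361; y_2 = 41·4 + 4·41 = 328.
  From (x_2, y_2) = (3361, 328): x_3 = 41·3361 + 105·4·328 = 275561; y_3 = 41·328 + 4·3361 = 26892.
  From (x_3, y_3) = (275561, 26892): x_4 = 41·275561 + 105·4·26892 = 22592641; y_4 = 41·26892 + 4·275561 = 2204816.
Step 3: Verify x_4² - 105·y_4² = 510427427354881 - 510427427354880 = 1 (should be 1). ✓

(x_1, y_1) = (41, 4); (x_4, y_4) = (22592641, 2204816).


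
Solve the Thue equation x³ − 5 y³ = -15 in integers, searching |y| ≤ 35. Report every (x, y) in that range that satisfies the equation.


The equation is x³ - 5y³ = -15. For fixed y, x³ = 5·y³ − 15, so a solution requires the RHS to be a perfect cube.
Strategy: iterate y from -35 to 35, compute RHS = 5·y³ − 15, and check whether it is a (positive or negative) perfect cube.
Check small values of y:
  y = 0: RHS = -15 is not a perfect cube.
  y = 1: RHS = -10 is not a perfect cube.
  y = -1: RHS = -20 is not a perfect cube.
  y = 2: RHS = 25 is not a perfect cube.
  y = -2: RHS = -55 is not a perfect cube.
  y = 3: RHS = 120 is not a perfect cube.
  y = -3: RHS = -150 is not a perfect cube.
Continuing the search up to |y| = 35 finds no solutions either.
No (x, y) in the scanned range satisfies the equation.

No integer solutions with |y| ≤ 35.


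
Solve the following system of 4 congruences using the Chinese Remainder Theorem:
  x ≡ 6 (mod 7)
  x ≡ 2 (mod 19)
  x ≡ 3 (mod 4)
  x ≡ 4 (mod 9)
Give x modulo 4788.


Product of moduli M = 7 · 19 · 4 · 9 = 4788.
Merge one congruence at a time:
  Start: x ≡ 6 (mod 7).
  Combine with x ≡ 2 (mod 19); new modulus lcm = 133.
    Write x = 6 + 7·t and substitute into x ≡ 2 (mod 19): 7·t ≡ 2 − 6 = -4 (mod 19).
    Reduce coefficients mod 19: 7·t ≡ 15 (mod 19).
    The inverse of 7 mod 19 is 11 (since 7·11 = 77 = 4·19 + 1), so t ≡ 11·15 = 165 ≡ 13 (mod 19).
    Then x = 6 + 7·13 = 97, valid modulo lcm(7, 19) = 133: x ≡ 97 (mod 133).
  Combine with x ≡ 3 (mod 4); new modulus lcm = 532.
    Write x = 97 + 133·t and substitute into x ≡ 3 (mod 4): 133·t ≡ 3 − 97 = -94 (mod 4).
    Reduce coefficients mod 4: 1·t ≡ 2 (mod 4).
    So t ≡ 2 (mod 4).
    Then x = 97 + 133·2 = 363, valid modulo lcm(133, 4) = 532: x ≡ 363 (mod 532).
  Combine with x ≡ 4 (mod 9); new modulus lcm = 4788.
    Write x = 363 + 532·t and substitute into x ≡ 4 (mod 9): 532·t ≡ 4 − 363 = -359 (mod 9).
    Reduce coefficients mod 9: 1·t ≡ 1 (mod 9).
    So t ≡ 1 (mod 9).
    Then x = 363 + 532·1 = 895, valid modulo lcm(532, 9) = 4788: x ≡ 895 (mod 4788).
Verify against each original: 895 mod 7 = 6, 895 mod 19 = 2, 895 mod 4 = 3, 895 mod 9 = 4.

x ≡ 895 (mod 4788).


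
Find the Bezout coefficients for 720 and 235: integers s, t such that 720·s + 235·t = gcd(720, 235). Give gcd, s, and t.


Euclidean algorithm on (720, 235) — divide until remainder is 0:
  720 = 3 · 235 + 15
  235 = 15 · 15 + 10
  15 = 1 · 10 + 5
  10 = 2 · 5 + 0
gcd(720, 235) = 5.
Track Bezout coefficients alongside the remainders: start with r₀ = 720 = a·1 + b·0 (s = 1, t = 0) and r₁ = 235 = a·0 + b·1 (s = 0, t = 1); each new remainder r_{k+1} = r_{k-1} − q_k·r_k inherits s_{k+1} = s_{k-1} − q_k·s_k, t_{k+1} = t_{k-1} − q_k·t_k, so r_k = a·s_k + b·t_k at every step:
  q = 3: r = 15, s = 1 − 3·0 = 1, t = 0 − 3·1 = -3  (check: 720·1 + 235·(-3) = 15)
  q = 15: r = 10, s = 0 − 15·1 = -15, t = 1 − 15·(-3) = 46  (check: 720·(-15) + 235·46 = 10)
  q = 1: r = 5, s = 1 − 1·(-15) = 16, t = -3 − 1·46 = -49  (check: 720·16 + 235·(-49) = 5)
The row with r = 5 (the gcd) gives the Bezout coefficients s = 16, t = -49.
Result: 720 · (16) + 235 · (-49) = 5.

gcd(720, 235) = 5; s = 16, t = -49 (check: 720·16 + 235·(-49) = 5).


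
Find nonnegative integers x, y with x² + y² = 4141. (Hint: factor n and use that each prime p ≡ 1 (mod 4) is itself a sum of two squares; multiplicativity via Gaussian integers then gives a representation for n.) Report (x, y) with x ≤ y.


Step 1: Factor n = 4141 = 41 · 101.
Step 2: Check the mod-4 condition on each prime factor: 41 ≡ 1 (mod 4), exponent 1; 101 ≡ 1 (mod 4), exponent 1.
All primes ≡ 3 (mod 4) appear to even exponent (or don't appear), so by the two-squares theorem n IS expressible as a sum of two squares.
Step 3: Build a representation. Here n = 41 · 101 is a product of primes ≡ 1 (mod 4). Each prime p ≡ 1 (mod 4) is itself a sum of two squares; find a² by testing p − a² for a perfect square:
  41: 41 − 1² = 40, 41 − 2² = 37, 41 − 3² = 32, 41 − 4² = 25 = 5² ⇒ 41 = 4² + 5².
  101: 101 − 1² = 100 = 10² ⇒ 101 = 1² + 10².
  Combine using the Brahmagupta–Fibonacci identity (a² + b²)(c² + d²) = (ac − bd)² + (ad + bc)² = (ac + bd)² + (ad − bc)²:
  41 · 101 = 4141: from (4² + 5²)(1² + 10²), take (4·1 − 5·10, 4·10 + 5·1) = (4 − 50, 40 + 5) = (-46, 45); dropping signs (only squares matter) gives (46, 45); check 46² + 45² = 2116 + 2025 = 4141 ✓.
Step 4: Order so x ≤ y and verify: 45² + 46² = 2025 + 2116 = 4141 = n. ✓

n = 4141 = 45² + 46² (one valid representation with x ≤ y).


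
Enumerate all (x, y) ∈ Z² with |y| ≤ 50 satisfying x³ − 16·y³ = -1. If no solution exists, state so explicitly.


The equation is x³ - 16y³ = -1. For fixed y, x³ = 16·y³ − 1, so a solution requires the RHS to be a perfect cube.
Strategy: iterate y from -50 to 50, compute RHS = 16·y³ − 1, and check whether it is a (positive or negative) perfect cube.
Check small values of y:
  y = 0: RHS = -1 = (-1)³ ⇒ x = -1 works.
  y = 1: RHS = 15 is not a perfect cube.
  y = -1: RHS = -17 is not a perfect cube.
  y = 2: RHS = 127 is not a perfect cube.
  y = -2: RHS = -129 is not a perfect cube.
  y = 3: RHS = 431 is not a perfect cube.
  y = -3: RHS = -433 is not a perfect cube.
Continuing the search up to |y| = 50 finds no further solutions beyond those listed.
Collected solutions: (-1, 0).

Solutions (with |y| ≤ 50): (-1, 0).


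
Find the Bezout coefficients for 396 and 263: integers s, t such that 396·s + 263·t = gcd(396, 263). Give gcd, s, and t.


Euclidean algorithm on (396, 263) — divide until remainder is 0:
  396 = 1 · 263 + 133
  263 = 1 · 133 + 130
  133 = 1 · 130 + 3
  130 = 43 · 3 + 1
  3 = 3 · 1 + 0
gcd(396, 263) = 1.
Track Bezout coefficients alongside the remainders: start with r₀ = 396 = a·1 + b·0 (s = 1, t = 0) and r₁ = 263 = a·0 + b·1 (s = 0, t = 1); each new remainder r_{k+1} = r_{k-1} − q_k·r_k inherits s_{k+1} = s_{k-1} − q_k·s_k, t_{k+1} = t_{k-1} − q_k·t_k, so r_k = a·s_k + b·t_k at every step:
  q = 1: r = 133, s = 1 − 1·0 = 1, t = 0 − 1·1 = -1  (check: 396·1 + 263·(-1) = 133)
  q = 1: r = 130, s = 0 − 1·1 = -1, t = 1 − 1·(-1) = 2  (check: 396·(-1) + 263·2 = 130)
  q = 1: r = 3, s = 1 − 1·(-1) = 2, t = -1 − 1·2 = -3  (check: 396·2 + 263·(-3) = 3)
  q = 43: r = 1, s = -1 − 43·2 = -87, t = 2 − 43·(-3) = 131  (check: 396·(-87) + 263·131 = 1)
The row with r = 1 (the gcd) gives the Bezout coefficients s = -87, t = 131.
Result: 396 · (-87) + 263 · (131) = 1.

gcd(396, 263) = 1; s = -87, t = 131 (check: 396·(-87) + 263·131 = 1).


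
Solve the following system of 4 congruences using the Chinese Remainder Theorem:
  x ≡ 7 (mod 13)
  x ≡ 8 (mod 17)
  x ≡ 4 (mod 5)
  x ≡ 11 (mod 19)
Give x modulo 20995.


Product of moduli M = 13 · 17 · 5 · 19 = 20995.
Merge one congruence at a time:
  Start: x ≡ 7 (mod 13).
  Combine with x ≡ 8 (mod 17); new modulus lcm = 221.
    Write x = 7 + 13·t and substitute into x ≡ 8 (mod 17): 13·t ≡ 8 − 7 = 1 (mod 17).
    The inverse of 13 mod 17 is 4 (since 13·4 = 52 = 3·17 + 1), so t ≡ 4·1 = 4 ≡ 4 (mod 17).
    Then x = 7 + 13·4 = 59, valid modulo lcm(13, 17) = 221: x ≡ 59 (mod 221).
  Combine with x ≡ 4 (mod 5); new modulus lcm = 1105.
    Write x = 59 + 221·t and substitute into x ≡ 4 (mod 5): 221·t ≡ 4 − 59 = -55 (mod 5).
    Reduce coefficients mod 5: 1·t ≡ 0 (mod 5).
    So t ≡ 0 (mod 5).
    Then x = 59 + 221·0 = 59, valid modulo lcm(221, 5) = 1105: x ≡ 59 (mod 1105).
  Combine with x ≡ 11 (mod 19); new modulus lcm = 20995.
    Write x = 59 + 1105·t and substitute into x ≡ 11 (mod 19): 1105·t ≡ 11 − 59 = -48 (mod 19).
    Reduce coefficients mod 19: 3·t ≡ 9 (mod 19).
    The inverse of 3 mod 19 is 13 (since 3·13 = 39 = 2·19 + 1), so t ≡ 13·9 = 117 ≡ 3 (mod 19).
    Then x = 59 + 1105·3 = 3374, valid modulo lcm(1105, 19) = 20995: x ≡ 3374 (mod 20995).
Verify against each original: 3374 mod 13 = 7, 3374 mod 17 = 8, 3374 mod 5 = 4, 3374 mod 19 = 11.

x ≡ 3374 (mod 20995).


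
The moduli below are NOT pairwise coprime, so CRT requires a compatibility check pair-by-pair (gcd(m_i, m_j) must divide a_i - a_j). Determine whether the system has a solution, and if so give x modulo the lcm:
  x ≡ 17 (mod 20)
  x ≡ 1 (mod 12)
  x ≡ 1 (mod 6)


Moduli 20, 12, 6 are not pairwise coprime, so CRT works modulo lcm(m_i) when all pairwise compatibility conditions hold.
Pairwise compatibility: gcd(m_i, m_j) must divide a_i - a_j for every pair.
Merge one congruence at a time:
  Start: x ≡ 17 (mod 20).
  Combine with x ≡ 1 (mod 12): gcd(20, 12) = 4; 1 - 17 = -16, which IS divisible by 4, so compatible.
    Write x = 17 + 20·t and substitute into x ≡ 1 (mod 12): 20·t ≡ 1 − 17 = -16 (mod 12).
    Divide the congruence (and modulus) by g = 4: 5·t ≡ -4 (mod 3).
    Reduce coefficients mod 3: 2·t ≡ 2 (mod 3).
    The inverse of 2 mod 3 is 2 (since 2·2 = 4 = 1·3 + 1), so t ≡ 2·2 = 4 ≡ 1 (mod 3).
    Then x = 17 + 20·1 = 37, valid modulo lcm(20, 12) = 60: x ≡ 37 (mod 60).
  Combine with x ≡ 1 (mod 6): gcd(60, 6) = 6; 1 - 37 = -36, which IS divisible by 6, so compatible.
    Write x = 37 + 60·t and substitute into x ≡ 1 (mod 6): 60·t ≡ 1 − 37 = -36 (mod 6).
    Divide the congruence (and modulus) by g = 6: 10·t ≡ -6 (mod 1).
    Modulo 1 every t works; take t = 0.
    Then x = 37 + 60·0 = 37, valid modulo lcm(60, 6) = 60: x ≡ 37 (mod 60).
Verify: 37 mod 20 = 17, 37 mod 12 = 1, 37 mod 6 = 1.

x ≡ 37 (mod 60).


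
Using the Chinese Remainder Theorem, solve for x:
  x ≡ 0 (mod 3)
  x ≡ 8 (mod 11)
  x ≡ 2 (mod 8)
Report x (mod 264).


Moduli 3, 11, 8 are pairwise coprime; by CRT there is a unique solution modulo M = 3 · 11 · 8 = 264.
Solve pairwise, accumulating the modulus:
  Start with x ≡ 0 (mod 3).
  Combine with x ≡ 8 (mod 11): since gcd(3, 11) = 1, we get a unique residue mod 33.
    Write x = 0 + 3·t and substitute into x ≡ 8 (mod 11): 3·t ≡ 8 − 0 = 8 (mod 11).
    The inverse of 3 mod 11 is 4 (since 3·4 = 12 = 1·11 + 1), so t ≡ 4·8 = 32 ≡ 10 (mod 11).
    Then x = 0 + 3·10 = 30, valid modulo lcm(3, 11) = 33: x ≡ 30 (mod 33).
  Combine with x ≡ 2 (mod 8): since gcd(33, 8) = 1, we get a unique residue mod 264.
    Write x = 30 + 33·t and substitute into x ≡ 2 (mod 8): 33·t ≡ 2 − 30 = -28 (mod 8).
    Reduce coefficients mod 8: 1·t ≡ 4 (mod 8).
    So t ≡ 4 (mod 8).
    Then x = 30 + 33·4 = 162, valid modulo lcm(33, 8) = 264: x ≡ 162 (mod 264).
Verify: 162 mod 3 = 0 ✓, 162 mod 11 = 8 ✓, 162 mod 8 = 2 ✓.

x ≡ 162 (mod 264).
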